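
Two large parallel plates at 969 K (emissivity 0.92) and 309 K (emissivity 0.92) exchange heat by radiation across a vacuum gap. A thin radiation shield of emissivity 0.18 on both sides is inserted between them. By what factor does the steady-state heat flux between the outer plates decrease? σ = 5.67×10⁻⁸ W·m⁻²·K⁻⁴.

Without shield: q₀ = σΔ(T⁴)/(1/ε₁+1/ε₂−1) with denominator 1.174.
With shield the two gaps are in series; the resistances add: (1/ε₁+1/ε_s−1)+(1/ε_s+1/ε₂−1) = 5.643+5.643 = 11.29.
Heat-flux ratio q₀/q = 11.29/1.174.

factor ≈ 9.61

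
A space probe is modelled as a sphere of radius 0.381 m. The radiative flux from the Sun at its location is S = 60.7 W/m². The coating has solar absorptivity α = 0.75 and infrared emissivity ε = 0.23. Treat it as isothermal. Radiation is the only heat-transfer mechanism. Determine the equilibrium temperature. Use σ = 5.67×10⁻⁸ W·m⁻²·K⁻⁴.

T ≈ 172 K

At equilibrium, absorbed power = emitted power.
Absorbing cross-section = πr² = 0.4560 m²; emitting surface = 4πr² = 1.824 m² (ratio 4).
αS·A_cross = εσ·A_surf·T⁴  ⇒  T⁴ = αS/(ε·4σ).
T⁴ = 0.750·60.7/(0.23·4·5.67×10⁻⁸) = 8.727×10⁸ K⁴.
T = (8.727×10⁸)^(1/4).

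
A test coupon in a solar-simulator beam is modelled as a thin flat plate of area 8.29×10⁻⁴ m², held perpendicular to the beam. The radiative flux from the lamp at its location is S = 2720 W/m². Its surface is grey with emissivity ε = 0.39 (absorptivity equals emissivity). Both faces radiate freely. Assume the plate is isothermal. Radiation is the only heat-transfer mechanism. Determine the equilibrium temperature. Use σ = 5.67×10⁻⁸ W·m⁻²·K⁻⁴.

At equilibrium, absorbed power = emitted power.
Absorbing cross-section = A = 8.290×10⁻⁴ m²; emitting surface = 2A = 0.001658 m² (ratio 2).
εS·A_cross = εσ·A_surf·T⁴  ⇒  T⁴ = S/(2σ)   (ε cancels).
T⁴ = 2720/(2·5.67×10⁻⁸) = 2.399×10¹⁰ K⁴.
T = (2.399×10¹⁰)^(1/4).

T ≈ 394 K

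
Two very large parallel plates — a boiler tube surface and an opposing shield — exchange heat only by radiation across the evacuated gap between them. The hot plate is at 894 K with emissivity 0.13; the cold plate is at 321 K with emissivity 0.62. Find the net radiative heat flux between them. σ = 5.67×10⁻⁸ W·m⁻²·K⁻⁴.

For two infinite grey parallel plates, q = σ(T₁⁴ − T₂⁴)/(1/ε₁ + 1/ε₂ − 1).
T₁⁴ − T₂⁴ = 6.388×10¹¹ − 1.062×10¹⁰ = 6.282×10¹¹ K⁴.
1/ε₁ + 1/ε₂ − 1 = 7.692 + 1.613 − 1 = 8.305.
q = 5.67×10⁻⁸ × 6.282×10¹¹ / 8.305.

q ≈ 4290 W/m²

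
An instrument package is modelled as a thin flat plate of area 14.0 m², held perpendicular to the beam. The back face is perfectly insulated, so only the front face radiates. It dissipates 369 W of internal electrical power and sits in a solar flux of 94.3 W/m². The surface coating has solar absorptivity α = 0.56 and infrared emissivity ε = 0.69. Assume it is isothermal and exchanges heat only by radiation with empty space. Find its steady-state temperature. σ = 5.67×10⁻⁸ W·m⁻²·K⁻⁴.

T ≈ 212 K

At steady state, absorbed solar power + internal power = radiated power.
Absorbed: α·S·A_cross = 0.56·94.3·14.00 = 739.3 W (cross-section A).
Total input = 739.3 + 369 = 1108 W.
Radiated: εσ·A_surf·T⁴ with A_surf = A = 14.00 m².
T⁴ = 1108/(0.69·5.67×10⁻⁸·14.00) = 2.023×10⁹ K⁴.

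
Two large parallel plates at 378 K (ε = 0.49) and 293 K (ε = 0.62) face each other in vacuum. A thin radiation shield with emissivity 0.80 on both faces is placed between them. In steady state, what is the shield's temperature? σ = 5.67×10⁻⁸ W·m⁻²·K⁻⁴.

T_s ≈ 339 K

In steady state the net flux on the hot side equals that on the cold side.
σ(T₁⁴−T_s⁴)/D₁ = σ(T_s⁴−T₂⁴)/D₂, with D₁ = 1/ε₁+1/ε_s−1 = 2.291, D₂ = 1/ε_s+1/ε₂−1 = 1.863.
Solve for T_s⁴: T_s⁴ = (D₂·T₁⁴ + D₁·T₂⁴)/(D₁+D₂) = 1.322×10¹⁰ K⁴.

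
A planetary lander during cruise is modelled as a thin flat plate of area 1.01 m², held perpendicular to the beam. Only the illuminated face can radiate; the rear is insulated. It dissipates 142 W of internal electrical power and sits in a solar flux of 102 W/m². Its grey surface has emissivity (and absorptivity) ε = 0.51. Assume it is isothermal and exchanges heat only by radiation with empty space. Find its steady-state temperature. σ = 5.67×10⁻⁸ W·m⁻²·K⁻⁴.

T ≈ 286 K

At steady state, absorbed solar power + internal power = radiated power.
Absorbed: α·S·A_cross = 0.51·102·1.010 = 52.54 W (cross-section A).
Total input = 52.54 + 142 = 194.5 W.
Radiated: εσ·A_surf·T⁴ with A_surf = A = 1.010 m².
T⁴ = 194.5/(0.51·5.67×10⁻⁸·1.010) = 6.661×10⁹ K⁴.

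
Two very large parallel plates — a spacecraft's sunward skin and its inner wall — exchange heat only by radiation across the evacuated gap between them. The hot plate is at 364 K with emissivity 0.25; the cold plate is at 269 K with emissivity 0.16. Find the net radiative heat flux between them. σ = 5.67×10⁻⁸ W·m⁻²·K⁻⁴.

q ≈ 75.5 W/m²

For two infinite grey parallel plates, q = σ(T₁⁴ − T₂⁴)/(1/ε₁ + 1/ε₂ − 1).
T₁⁴ − T₂⁴ = 1.756×10¹⁰ − 5.236×10⁹ = 1.232×10¹⁰ K⁴.
1/ε₁ + 1/ε₂ − 1 = 4.000 + 6.250 − 1 = 9.250.
q = 5.67×10⁻⁸ × 1.232×10¹⁰ / 9.250.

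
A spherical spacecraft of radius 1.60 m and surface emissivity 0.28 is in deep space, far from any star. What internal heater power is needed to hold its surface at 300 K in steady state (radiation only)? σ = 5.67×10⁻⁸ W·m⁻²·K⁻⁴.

P ≈ 4140 W

P = εσ·4πr²·T⁴.
4πr² = 32.17 m²; T⁴ = 8.100×10⁹ K⁴.
P = 0.28·5.67×10⁻⁸·32.17·8.100×10⁹.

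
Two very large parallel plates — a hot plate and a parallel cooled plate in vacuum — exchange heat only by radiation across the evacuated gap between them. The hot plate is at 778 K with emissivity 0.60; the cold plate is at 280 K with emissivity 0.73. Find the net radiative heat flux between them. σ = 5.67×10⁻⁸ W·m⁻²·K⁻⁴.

q ≈ 10000 W/m²

For two infinite grey parallel plates, q = σ(T₁⁴ − T₂⁴)/(1/ε₁ + 1/ε₂ − 1).
T₁⁴ − T₂⁴ = 3.664×10¹¹ − 6.147×10⁹ = 3.602×10¹¹ K⁴.
1/ε₁ + 1/ε₂ − 1 = 1.667 + 1.370 − 1 = 2.037.
q = 5.67×10⁻⁸ × 3.602×10¹¹ / 2.037.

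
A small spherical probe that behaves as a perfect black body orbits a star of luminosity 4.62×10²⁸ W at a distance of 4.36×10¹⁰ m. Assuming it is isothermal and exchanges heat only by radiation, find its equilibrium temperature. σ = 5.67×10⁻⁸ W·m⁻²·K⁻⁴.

T ≈ 1710 K

First find the stellar flux at distance d: S = L/(4πd²) = 4.62×10²⁸/(4π·(4.36×10¹⁰)²) = 1.934×10⁶ W/m².
For an isothermal sphere, absorbed (1−a)S·πr² = emitted σ·4πr²·T⁴, so T⁴ = (1−a)S/(4σ).
T⁴ = 1.00·1.934×10⁶/(4·5.67×10⁻⁸) = 8.527×10¹² K⁴.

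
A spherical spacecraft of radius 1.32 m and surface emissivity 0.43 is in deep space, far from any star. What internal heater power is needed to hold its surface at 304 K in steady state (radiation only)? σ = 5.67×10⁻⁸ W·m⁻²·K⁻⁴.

P ≈ 4560 W

P = εσ·4πr²·T⁴.
4πr² = 21.90 m²; T⁴ = 8.541×10⁹ K⁴.
P = 0.43·5.67×10⁻⁸·21.90·8.541×10⁹.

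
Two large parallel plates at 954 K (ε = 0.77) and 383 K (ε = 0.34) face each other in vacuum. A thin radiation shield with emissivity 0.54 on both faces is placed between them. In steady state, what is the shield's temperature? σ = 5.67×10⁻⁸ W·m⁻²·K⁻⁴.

T_s ≈ 856 K

In steady state the net flux on the hot side equals that on the cold side.
σ(T₁⁴−T_s⁴)/D₁ = σ(T_s⁴−T₂⁴)/D₂, with D₁ = 1/ε₁+1/ε_s−1 = 2.151, D₂ = 1/ε_s+1/ε₂−1 = 3.793.
Solve for T_s⁴: T_s⁴ = (D₂·T₁⁴ + D₁·T₂⁴)/(D₁+D₂) = 5.364×10¹¹ K⁴.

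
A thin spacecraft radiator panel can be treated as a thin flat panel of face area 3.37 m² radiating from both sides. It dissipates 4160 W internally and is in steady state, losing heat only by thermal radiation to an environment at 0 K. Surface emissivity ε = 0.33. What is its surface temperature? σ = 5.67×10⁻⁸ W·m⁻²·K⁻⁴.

T ≈ 426 K

Steady state: internal power = radiated power, P = εσA T⁴.
Radiating area A = 2·3.37 = 6.740 m².
T⁴ = P/(εσA) = 4160/(0.33·5.67×10⁻⁸·6.740) = 3.299×10¹⁰ K⁴.
T = (3.299×10¹⁰)^(1/4).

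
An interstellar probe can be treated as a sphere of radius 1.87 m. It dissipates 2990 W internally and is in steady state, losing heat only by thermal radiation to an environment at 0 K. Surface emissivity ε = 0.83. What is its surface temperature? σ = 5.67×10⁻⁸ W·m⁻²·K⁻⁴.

T ≈ 195 K

Steady state: internal power = radiated power, P = εσA T⁴.
Radiating area A = 4πr² = 43.94 m².
T⁴ = P/(εσA) = 2990/(0.83·5.67×10⁻⁸·43.94) = 1.446×10⁹ K⁴.
T = (1.446×10⁹)^(1/4).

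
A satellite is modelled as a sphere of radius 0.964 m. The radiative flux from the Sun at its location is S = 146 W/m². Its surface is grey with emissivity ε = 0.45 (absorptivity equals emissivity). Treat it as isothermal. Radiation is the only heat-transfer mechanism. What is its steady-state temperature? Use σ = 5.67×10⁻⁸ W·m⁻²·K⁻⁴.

At equilibrium, absorbed power = emitted power.
Absorbing cross-section = πr² = 2.919 m²; emitting surface = 4πr² = 11.68 m² (ratio 4).
εS·A_cross = εσ·A_surf·T⁴  ⇒  T⁴ = S/(4σ)   (ε cancels).
T⁴ = 146/(4·5.67×10⁻⁸) = 6.437×10⁸ K⁴.
T = (6.437×10⁸)^(1/4).

T ≈ 159 K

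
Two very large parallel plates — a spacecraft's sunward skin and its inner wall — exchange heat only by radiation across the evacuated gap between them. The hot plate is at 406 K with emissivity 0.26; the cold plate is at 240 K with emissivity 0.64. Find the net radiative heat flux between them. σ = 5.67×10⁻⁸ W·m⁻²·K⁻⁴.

For two infinite grey parallel plates, q = σ(T₁⁴ − T₂⁴)/(1/ε₁ + 1/ε₂ − 1).
T₁⁴ − T₂⁴ = 2.717×10¹⁰ − 3.318×10⁹ = 2.385×10¹⁰ K⁴.
1/ε₁ + 1/ε₂ − 1 = 3.846 + 1.562 − 1 = 4.409.
q = 5.67×10⁻⁸ × 2.385×10¹⁰ / 4.409.

q ≈ 307 W/m²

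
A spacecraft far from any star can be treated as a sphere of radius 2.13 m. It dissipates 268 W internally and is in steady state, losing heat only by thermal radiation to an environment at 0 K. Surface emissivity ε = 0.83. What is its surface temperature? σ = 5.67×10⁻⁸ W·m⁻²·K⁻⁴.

Steady state: internal power = radiated power, P = εσA T⁴.
Radiating area A = 4πr² = 57.01 m².
T⁴ = P/(εσA) = 268/(0.83·5.67×10⁻⁸·57.01) = 9.989×10⁷ K⁴.
T = (9.989×10⁷)^(1/4).

T ≈ 100 K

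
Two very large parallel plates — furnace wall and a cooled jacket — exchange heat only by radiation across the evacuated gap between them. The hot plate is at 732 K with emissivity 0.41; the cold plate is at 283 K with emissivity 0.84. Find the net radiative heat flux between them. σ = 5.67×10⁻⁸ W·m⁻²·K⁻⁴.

For two infinite grey parallel plates, q = σ(T₁⁴ − T₂⁴)/(1/ε₁ + 1/ε₂ − 1).
T₁⁴ − T₂⁴ = 2.871×10¹¹ − 6.414×10⁹ = 2.807×10¹¹ K⁴.
1/ε₁ + 1/ε₂ − 1 = 2.439 + 1.190 − 1 = 2.630.
q = 5.67×10⁻⁸ × 2.807×10¹¹ / 2.630.

q ≈ 6050 W/m²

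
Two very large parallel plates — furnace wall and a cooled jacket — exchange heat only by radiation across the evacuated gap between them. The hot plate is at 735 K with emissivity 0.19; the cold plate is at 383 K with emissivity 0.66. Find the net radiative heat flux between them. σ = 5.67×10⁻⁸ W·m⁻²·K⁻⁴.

q ≈ 2650 W/m²

For two infinite grey parallel plates, q = σ(T₁⁴ − T₂⁴)/(1/ε₁ + 1/ε₂ − 1).
T₁⁴ − T₂⁴ = 2.918×10¹¹ − 2.152×10¹⁰ = 2.703×10¹¹ K⁴.
1/ε₁ + 1/ε₂ − 1 = 5.263 + 1.515 − 1 = 5.778.
q = 5.67×10⁻⁸ × 2.703×10¹¹ / 5.778.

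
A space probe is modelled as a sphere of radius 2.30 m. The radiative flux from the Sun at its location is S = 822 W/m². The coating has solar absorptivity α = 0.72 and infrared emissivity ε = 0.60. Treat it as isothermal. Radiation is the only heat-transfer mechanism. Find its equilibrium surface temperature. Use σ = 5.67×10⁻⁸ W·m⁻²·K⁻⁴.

At equilibrium, absorbed power = emitted power.
Absorbing cross-section = πr² = 16.62 m²; emitting surface = 4πr² = 66.48 m² (ratio 4).
αS·A_cross = εσ·A_surf·T⁴  ⇒  T⁴ = αS/(ε·4σ).
T⁴ = 0.720·822/(0.60·4·5.67×10⁻⁸) = 4.349×10⁹ K⁴.
T = (4.349×10⁹)^(1/4).

T ≈ 257 K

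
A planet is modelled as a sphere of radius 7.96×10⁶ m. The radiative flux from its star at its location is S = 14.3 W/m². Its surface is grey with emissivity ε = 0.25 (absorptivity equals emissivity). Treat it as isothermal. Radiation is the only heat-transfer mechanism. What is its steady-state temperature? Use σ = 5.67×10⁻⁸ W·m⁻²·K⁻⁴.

At equilibrium, absorbed power = emitted power.
Absorbing cross-section = πr² = 1.991×10¹⁴ m²; emitting surface = 4πr² = 7.962×10¹⁴ m² (ratio 4).
εS·A_cross = εσ·A_surf·T⁴  ⇒  T⁴ = S/(4σ)   (ε cancels).
T⁴ = 14.3/(4·5.67×10⁻⁸) = 6.305×10⁷ K⁴.
T = (6.305×10⁷)^(1/4).

T ≈ 89.1 K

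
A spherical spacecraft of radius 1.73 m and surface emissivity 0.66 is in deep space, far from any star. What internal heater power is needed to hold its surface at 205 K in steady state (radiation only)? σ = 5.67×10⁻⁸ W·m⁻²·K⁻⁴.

P ≈ 2490 W

P = εσ·4πr²·T⁴.
4πr² = 37.61 m²; T⁴ = 1.766×10⁹ K⁴.
P = 0.66·5.67×10⁻⁸·37.61·1.766×10⁹.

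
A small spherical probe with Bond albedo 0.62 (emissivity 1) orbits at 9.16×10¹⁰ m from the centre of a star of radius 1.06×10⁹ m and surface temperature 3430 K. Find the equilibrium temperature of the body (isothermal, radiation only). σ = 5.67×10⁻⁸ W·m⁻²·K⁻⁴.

T ≈ 205 K

The star's surface emits σT_*⁴; at distance d the flux is S = σT_*⁴(R_*/d)².
S = 5.67×10⁻⁸·(3430)⁴·(1.06×10⁹/9.16×10¹⁰)² = 1051 W/m².
For an isothermal sphere T⁴ = (1−a)S/(4σ) = 1.761×10⁹ K⁴.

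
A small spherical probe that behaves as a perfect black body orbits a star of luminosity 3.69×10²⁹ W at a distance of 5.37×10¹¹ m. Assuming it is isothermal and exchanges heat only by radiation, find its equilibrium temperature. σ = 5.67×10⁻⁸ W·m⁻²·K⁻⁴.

First find the stellar flux at distance d: S = L/(4πd²) = 3.69×10²⁹/(4π·(5.37×10¹¹)²) = 1.018×10⁵ W/m².
For an isothermal sphere, absorbed (1−a)S·πr² = emitted σ·4πr²·T⁴, so T⁴ = (1−a)S/(4σ).
T⁴ = 1.00·1.018×10⁵/(4·5.67×10⁻⁸) = 4.490×10¹¹ K⁴.

T ≈ 819 K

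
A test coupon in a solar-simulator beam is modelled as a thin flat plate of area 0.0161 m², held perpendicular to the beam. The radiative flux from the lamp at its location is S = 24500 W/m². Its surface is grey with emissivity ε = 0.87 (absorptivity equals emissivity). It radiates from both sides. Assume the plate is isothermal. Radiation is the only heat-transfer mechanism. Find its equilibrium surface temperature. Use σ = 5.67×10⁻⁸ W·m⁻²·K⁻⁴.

T ≈ 682 K

At equilibrium, absorbed power = emitted power.
Absorbing cross-section = A = 0.01610 m²; emitting surface = 2A = 0.03220 m² (ratio 2).
εS·A_cross = εσ·A_surf·T⁴  ⇒  T⁴ = S/(2σ)   (ε cancels).
T⁴ = 24500/(2·5.67×10⁻⁸) = 2.160×10¹¹ K⁴.
T = (2.160×10¹¹)^(1/4).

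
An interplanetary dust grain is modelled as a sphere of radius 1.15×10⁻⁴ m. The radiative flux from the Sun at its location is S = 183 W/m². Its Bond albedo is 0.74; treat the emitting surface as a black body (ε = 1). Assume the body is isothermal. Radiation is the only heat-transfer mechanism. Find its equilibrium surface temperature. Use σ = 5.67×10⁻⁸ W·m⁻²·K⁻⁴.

T ≈ 120 K

At equilibrium, absorbed power = emitted power.
Absorbing cross-section = πr² = 4.155×10⁻⁸ m²; emitting surface = 4πr² = 1.662×10⁻⁷ m² (ratio 4).
(1−a)S·A_cross = εσ·A_surf·T⁴  ⇒  T⁴ = (1−a)S/(4σ).
T⁴ = 0.260·183/(4·5.67×10⁻⁸) = 2.098×10⁸ K⁴.
T = (2.098×10⁸)^(1/4).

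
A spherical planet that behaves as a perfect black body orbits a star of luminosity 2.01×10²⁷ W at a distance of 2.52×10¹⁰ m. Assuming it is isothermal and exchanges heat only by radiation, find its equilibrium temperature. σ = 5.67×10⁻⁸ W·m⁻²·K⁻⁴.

First find the stellar flux at distance d: S = L/(4πd²) = 2.01×10²⁷/(4π·(2.52×10¹⁰)²) = 2.519×10⁵ W/m².
For an isothermal sphere, absorbed (1−a)S·πr² = emitted σ·4πr²·T⁴, so T⁴ = (1−a)S/(4σ).
T⁴ = 1.00·2.519×10⁵/(4·5.67×10⁻⁸) = 1.111×10¹² K⁴.

T ≈ 1030 K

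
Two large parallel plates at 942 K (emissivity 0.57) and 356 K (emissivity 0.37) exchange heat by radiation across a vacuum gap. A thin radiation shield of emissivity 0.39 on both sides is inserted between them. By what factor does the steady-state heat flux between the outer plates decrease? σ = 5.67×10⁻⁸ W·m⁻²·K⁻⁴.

factor ≈ 2.19

Without shield: q₀ = σΔ(T⁴)/(1/ε₁+1/ε₂−1) with denominator 3.457.
With shield the two gaps are in series; the resistances add: (1/ε₁+1/ε_s−1)+(1/ε_s+1/ε₂−1) = 3.318+4.267 = 7.585.
Heat-flux ratio q₀/q = 7.585/3.457.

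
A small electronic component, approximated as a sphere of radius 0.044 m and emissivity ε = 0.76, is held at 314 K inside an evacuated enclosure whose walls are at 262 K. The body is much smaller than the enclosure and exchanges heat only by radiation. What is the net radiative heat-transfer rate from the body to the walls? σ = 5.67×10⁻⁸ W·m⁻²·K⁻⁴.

P_net ≈ 5.25 W

For a small grey body in a large enclosure: P_net = εσA(T_body⁴ − T_wall⁴).
A = 4πr² = 0.02433 m²; T_body⁴ − T_wall⁴ = 9.721×10⁹ − 4.712×10⁹ = 5.009×10⁹ K⁴.
|P_net| = 0.76·5.67×10⁻⁸·0.02433·5.009×10⁹.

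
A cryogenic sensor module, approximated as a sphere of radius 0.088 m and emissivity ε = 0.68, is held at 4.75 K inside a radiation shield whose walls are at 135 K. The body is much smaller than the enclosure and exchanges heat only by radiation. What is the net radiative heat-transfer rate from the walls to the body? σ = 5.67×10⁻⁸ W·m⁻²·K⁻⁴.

P_net ≈ 1.25 W

For a small grey body in a large enclosure: P_net = εσA(T_body⁴ − T_wall⁴).
A = 4πr² = 0.09731 m²; T_body⁴ − T_wall⁴ = 509.1 − 3.322×10⁸ = -3.322×10⁸ K⁴.
|P_net| = 0.68·5.67×10⁻⁸·0.09731·3.322×10⁸.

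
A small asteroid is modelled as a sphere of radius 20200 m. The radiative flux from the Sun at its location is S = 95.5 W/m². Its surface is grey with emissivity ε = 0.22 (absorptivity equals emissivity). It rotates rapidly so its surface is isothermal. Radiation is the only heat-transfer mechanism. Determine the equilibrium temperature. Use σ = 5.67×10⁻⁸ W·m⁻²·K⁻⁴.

T ≈ 143 K

At equilibrium, absorbed power = emitted power.
Absorbing cross-section = πr² = 1.282×10⁹ m²; emitting surface = 4πr² = 5.128×10⁹ m² (ratio 4).
εS·A_cross = εσ·A_surf·T⁴  ⇒  T⁴ = S/(4σ)   (ε cancels).
T⁴ = 95.5/(4·5.67×10⁻⁸) = 4.211×10⁸ K⁴.
T = (4.211×10⁸)^(1/4).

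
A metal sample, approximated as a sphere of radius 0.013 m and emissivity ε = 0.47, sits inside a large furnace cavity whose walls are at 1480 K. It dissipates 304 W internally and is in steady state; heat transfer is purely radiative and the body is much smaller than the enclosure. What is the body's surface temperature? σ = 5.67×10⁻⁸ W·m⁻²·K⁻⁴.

T ≈ 1790 K

For a small grey body in a large enclosure, net radiated power = εσA(T⁴ − T_w⁴).
Steady state: P = εσA(T⁴ − T_w⁴) with A = 4πr² = 0.002124 m².
T⁴ = P/(εσA) + T_w⁴ = 304/(0.47·5.67×10⁻⁸·0.002124) + (1480)⁴
    = 5.372×10¹² + 4.798×10¹² = 1.017×10¹³ K⁴.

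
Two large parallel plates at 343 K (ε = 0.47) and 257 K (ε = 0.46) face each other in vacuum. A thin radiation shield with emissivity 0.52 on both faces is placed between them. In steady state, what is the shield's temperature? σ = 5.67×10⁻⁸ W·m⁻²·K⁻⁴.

In steady state the net flux on the hot side equals that on the cold side.
σ(T₁⁴−T_s⁴)/D₁ = σ(T_s⁴−T₂⁴)/D₂, with D₁ = 1/ε₁+1/ε_s−1 = 3.051, D₂ = 1/ε_s+1/ε₂−1 = 3.097.
Solve for T_s⁴: T_s⁴ = (D₂·T₁⁴ + D₁·T₂⁴)/(D₁+D₂) = 9.138×10⁹ K⁴.

T_s ≈ 309 K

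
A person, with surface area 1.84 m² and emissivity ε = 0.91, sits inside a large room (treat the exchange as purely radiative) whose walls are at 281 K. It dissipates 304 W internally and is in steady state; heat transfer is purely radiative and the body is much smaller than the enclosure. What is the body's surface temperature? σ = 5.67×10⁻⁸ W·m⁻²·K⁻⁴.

For a small grey body in a large enclosure, net radiated power = εσA(T⁴ − T_w⁴).
Steady state: P = εσA(T⁴ − T_w⁴) with A = 1.84 m².
T⁴ = P/(εσA) + T_w⁴ = 304/(0.91·5.67×10⁻⁸·1.840) + (281)⁴
    = 3.202×10⁹ + 6.235×10⁹ = 9.437×10⁹ K⁴.

T ≈ 312 K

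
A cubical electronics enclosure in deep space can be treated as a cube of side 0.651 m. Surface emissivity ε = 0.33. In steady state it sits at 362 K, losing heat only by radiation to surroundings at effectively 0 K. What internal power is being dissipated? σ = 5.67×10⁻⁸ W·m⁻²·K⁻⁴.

Steady state: P = εσA T⁴.
A = 6L² = 2.543 m²; T⁴ = (362)⁴ = 1.717×10¹⁰ K⁴.
P = 0.33 × 5.67×10⁻⁸ × 2.543 × 1.717×10¹⁰.

P ≈ 817 W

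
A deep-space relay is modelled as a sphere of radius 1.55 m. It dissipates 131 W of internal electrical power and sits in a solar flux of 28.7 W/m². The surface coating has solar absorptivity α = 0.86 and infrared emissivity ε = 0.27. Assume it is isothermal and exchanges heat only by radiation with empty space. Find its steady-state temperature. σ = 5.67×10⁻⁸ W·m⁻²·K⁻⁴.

T ≈ 162 K

At steady state, absorbed solar power + internal power = radiated power.
Absorbed: α·S·A_cross = 0.86·28.7·7.548 = 186.3 W (cross-section πr²).
Total input = 186.3 + 131 = 317.3 W.
Radiated: εσ·A_surf·T⁴ with A_surf = 4πr² = 30.19 m².
T⁴ = 317.3/(0.27·5.67×10⁻⁸·30.19) = 6.865×10⁸ K⁴.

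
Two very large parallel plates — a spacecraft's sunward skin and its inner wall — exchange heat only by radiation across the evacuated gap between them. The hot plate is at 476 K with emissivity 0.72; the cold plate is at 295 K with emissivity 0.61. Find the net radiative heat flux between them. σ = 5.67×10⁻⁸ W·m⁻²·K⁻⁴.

q ≈ 1220 W/m²

For two infinite grey parallel plates, q = σ(T₁⁴ − T₂⁴)/(1/ε₁ + 1/ε₂ − 1).
T₁⁴ − T₂⁴ = 5.134×10¹⁰ − 7.573×10⁹ = 4.376×10¹⁰ K⁴.
1/ε₁ + 1/ε₂ − 1 = 1.389 + 1.639 − 1 = 2.028.
q = 5.67×10⁻⁸ × 4.376×10¹⁰ / 2.028.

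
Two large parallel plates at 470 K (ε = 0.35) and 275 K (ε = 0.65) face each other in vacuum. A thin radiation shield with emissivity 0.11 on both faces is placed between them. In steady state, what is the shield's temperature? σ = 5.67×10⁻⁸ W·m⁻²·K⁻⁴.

In steady state the net flux on the hot side equals that on the cold side.
σ(T₁⁴−T_s⁴)/D₁ = σ(T_s⁴−T₂⁴)/D₂, with D₁ = 1/ε₁+1/ε_s−1 = 10.95, D₂ = 1/ε_s+1/ε₂−1 = 9.629.
Solve for T_s⁴: T_s⁴ = (D₂·T₁⁴ + D₁·T₂⁴)/(D₁+D₂) = 2.588×10¹⁰ K⁴.

T_s ≈ 401 K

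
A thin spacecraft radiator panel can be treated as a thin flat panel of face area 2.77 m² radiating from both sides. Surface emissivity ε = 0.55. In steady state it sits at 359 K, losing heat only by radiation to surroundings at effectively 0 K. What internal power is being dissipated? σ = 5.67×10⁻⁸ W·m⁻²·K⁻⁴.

P ≈ 2870 W

Steady state: P = εσA T⁴.
A = 2·2.77 = 5.540 m²; T⁴ = (359)⁴ = 1.661×10¹⁰ K⁴.
P = 0.55 × 5.67×10⁻⁸ × 5.540 × 1.661×10¹⁰.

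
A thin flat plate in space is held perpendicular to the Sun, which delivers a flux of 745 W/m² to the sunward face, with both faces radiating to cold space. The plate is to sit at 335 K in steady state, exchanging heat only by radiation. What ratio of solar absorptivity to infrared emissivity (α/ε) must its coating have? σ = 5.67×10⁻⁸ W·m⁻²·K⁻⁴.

Balance: αS·A = εσ·2A·T⁴ ⇒ α/ε = 2σT⁴/S.
α/ε = 2·5.67×10⁻⁸·(335)⁴/745 = 2·5.67×10⁻⁸·1.259×10¹⁰/745.

α/ε ≈ 1.92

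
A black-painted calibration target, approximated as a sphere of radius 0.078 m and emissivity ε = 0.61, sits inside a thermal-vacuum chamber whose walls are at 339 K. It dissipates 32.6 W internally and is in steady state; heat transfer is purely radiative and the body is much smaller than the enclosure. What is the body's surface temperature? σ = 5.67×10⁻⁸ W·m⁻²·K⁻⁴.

T ≈ 400 K

For a small grey body in a large enclosure, net radiated power = εσA(T⁴ − T_w⁴).
Steady state: P = εσA(T⁴ − T_w⁴) with A = 4πr² = 0.07645 m².
T⁴ = P/(εσA) + T_w⁴ = 32.6/(0.61·5.67×10⁻⁸·0.07645) + (339)⁴
    = 1.233×10¹⁰ + 1.321×10¹⁰ = 2.554×10¹⁰ K⁴.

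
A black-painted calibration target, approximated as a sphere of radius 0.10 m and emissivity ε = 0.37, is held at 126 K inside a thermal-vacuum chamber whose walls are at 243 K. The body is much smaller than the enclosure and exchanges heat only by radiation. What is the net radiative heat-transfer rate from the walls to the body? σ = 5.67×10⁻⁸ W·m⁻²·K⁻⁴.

For a small grey body in a large enclosure: P_net = εσA(T_body⁴ − T_wall⁴).
A = 4πr² = 0.1257 m²; T_body⁴ − T_wall⁴ = 2.520×10⁸ − 3.487×10⁹ = -3.235×10⁹ K⁴.
|P_net| = 0.37·5.67×10⁻⁸·0.1257·3.235×10⁹.

P_net ≈ 8.53 W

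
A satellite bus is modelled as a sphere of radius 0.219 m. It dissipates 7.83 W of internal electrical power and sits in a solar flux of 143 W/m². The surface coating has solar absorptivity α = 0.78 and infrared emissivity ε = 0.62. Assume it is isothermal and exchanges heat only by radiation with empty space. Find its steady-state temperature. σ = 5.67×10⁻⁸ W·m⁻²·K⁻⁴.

At steady state, absorbed solar power + internal power = radiated power.
Absorbed: α·S·A_cross = 0.78·143·0.1507 = 16.81 W (cross-section πr²).
Total input = 16.81 + 7.83 = 24.64 W.
Radiated: εσ·A_surf·T⁴ with A_surf = 4πr² = 0.6027 m².
T⁴ = 24.64/(0.62·5.67×10⁻⁸·0.6027) = 1.163×10⁹ K⁴.

T ≈ 185 K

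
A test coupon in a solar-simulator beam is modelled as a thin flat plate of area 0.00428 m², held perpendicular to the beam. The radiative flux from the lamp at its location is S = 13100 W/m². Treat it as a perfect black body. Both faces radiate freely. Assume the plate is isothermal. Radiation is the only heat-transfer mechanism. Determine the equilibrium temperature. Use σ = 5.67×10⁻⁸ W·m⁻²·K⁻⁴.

T ≈ 583 K

At equilibrium, absorbed power = emitted power.
Absorbing cross-section = A = 0.004280 m²; emitting surface = 2A = 0.008560 m² (ratio 2).
S·A_cross = εσ·A_surf·T⁴  ⇒  T⁴ = S/(2σ).
T⁴ = 1.00·13100/(2·5.67×10⁻⁸) = 1.155×10¹¹ K⁴.
T = (1.155×10¹¹)^(1/4).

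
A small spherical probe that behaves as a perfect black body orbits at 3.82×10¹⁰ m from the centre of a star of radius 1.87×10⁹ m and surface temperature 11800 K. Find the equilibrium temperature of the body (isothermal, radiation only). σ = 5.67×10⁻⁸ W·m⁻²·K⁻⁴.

T ≈ 1850 K

The star's surface emits σT_*⁴; at distance d the flux is S = σT_*⁴(R_*/d)².
S = 5.67×10⁻⁸·(11800)⁴·(1.87×10⁹/3.82×10¹⁰)² = 2.634×10⁶ W/m².
For an isothermal sphere T⁴ = (1−a)S/(4σ) = 1.162×10¹³ K⁴.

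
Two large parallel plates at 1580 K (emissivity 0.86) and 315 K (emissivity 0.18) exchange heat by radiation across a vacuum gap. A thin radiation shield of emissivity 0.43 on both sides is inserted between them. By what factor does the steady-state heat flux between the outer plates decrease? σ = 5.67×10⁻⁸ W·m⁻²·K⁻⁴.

factor ≈ 1.64

Without shield: q₀ = σΔ(T⁴)/(1/ε₁+1/ε₂−1) with denominator 5.718.
With shield the two gaps are in series; the resistances add: (1/ε₁+1/ε_s−1)+(1/ε_s+1/ε₂−1) = 2.488+6.881 = 9.370.
Heat-flux ratio q₀/q = 9.370/5.718.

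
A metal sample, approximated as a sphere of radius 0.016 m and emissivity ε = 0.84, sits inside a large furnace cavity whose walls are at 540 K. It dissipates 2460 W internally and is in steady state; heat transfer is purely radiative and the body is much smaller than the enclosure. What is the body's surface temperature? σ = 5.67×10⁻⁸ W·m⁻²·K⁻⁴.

For a small grey body in a large enclosure, net radiated power = εσA(T⁴ − T_w⁴).
Steady state: P = εσA(T⁴ − T_w⁴) with A = 4πr² = 0.003217 m².
T⁴ = P/(εσA) + T_w⁴ = 2460/(0.84·5.67×10⁻⁸·0.003217) + (540)⁴
    = 1.606×10¹³ + 8.503×10¹⁰ = 1.614×10¹³ K⁴.

T ≈ 2000 K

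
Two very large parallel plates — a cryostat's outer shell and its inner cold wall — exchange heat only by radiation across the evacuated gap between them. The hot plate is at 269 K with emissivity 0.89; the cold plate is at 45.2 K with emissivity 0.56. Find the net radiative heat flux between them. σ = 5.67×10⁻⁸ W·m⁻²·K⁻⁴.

For two infinite grey parallel plates, q = σ(T₁⁴ − T₂⁴)/(1/ε₁ + 1/ε₂ − 1).
T₁⁴ − T₂⁴ = 5.236×10⁹ − 4.174×10⁶ = 5.232×10⁹ K⁴.
1/ε₁ + 1/ε₂ − 1 = 1.124 + 1.786 − 1 = 1.909.
q = 5.67×10⁻⁸ × 5.232×10⁹ / 1.909.

q ≈ 155 W/m²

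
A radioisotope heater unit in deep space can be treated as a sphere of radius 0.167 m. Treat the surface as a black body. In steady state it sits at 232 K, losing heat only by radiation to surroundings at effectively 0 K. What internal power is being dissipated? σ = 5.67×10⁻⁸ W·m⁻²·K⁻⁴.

P ≈ 57.6 W

Steady state: P = εσA T⁴.
A = 4πr² = 0.3505 m²; T⁴ = (232)⁴ = 2.897×10⁹ K⁴.
P = 1.0 × 5.67×10⁻⁸ × 0.3505 × 2.897×10⁹.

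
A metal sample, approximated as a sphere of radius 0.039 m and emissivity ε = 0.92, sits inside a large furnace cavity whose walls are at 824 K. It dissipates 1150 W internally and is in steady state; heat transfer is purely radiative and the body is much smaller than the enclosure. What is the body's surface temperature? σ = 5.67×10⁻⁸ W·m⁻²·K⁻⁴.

For a small grey body in a large enclosure, net radiated power = εσA(T⁴ − T_w⁴).
Steady state: P = εσA(T⁴ − T_w⁴) with A = 4πr² = 0.01911 m².
T⁴ = P/(εσA) + T_w⁴ = 1150/(0.92·5.67×10⁻⁸·0.01911) + (824)⁴
    = 1.153×10¹² + 4.610×10¹¹ = 1.614×10¹² K⁴.

T ≈ 1130 K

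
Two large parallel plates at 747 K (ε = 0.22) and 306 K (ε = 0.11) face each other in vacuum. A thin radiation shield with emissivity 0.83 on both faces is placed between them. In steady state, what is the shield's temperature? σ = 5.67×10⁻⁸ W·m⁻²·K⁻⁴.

In steady state the net flux on the hot side equals that on the cold side.
σ(T₁⁴−T_s⁴)/D₁ = σ(T_s⁴−T₂⁴)/D₂, with D₁ = 1/ε₁+1/ε_s−1 = 4.750, D₂ = 1/ε_s+1/ε₂−1 = 9.296.
Solve for T_s⁴: T_s⁴ = (D₂·T₁⁴ + D₁·T₂⁴)/(D₁+D₂) = 2.090×10¹¹ K⁴.

T_s ≈ 676 K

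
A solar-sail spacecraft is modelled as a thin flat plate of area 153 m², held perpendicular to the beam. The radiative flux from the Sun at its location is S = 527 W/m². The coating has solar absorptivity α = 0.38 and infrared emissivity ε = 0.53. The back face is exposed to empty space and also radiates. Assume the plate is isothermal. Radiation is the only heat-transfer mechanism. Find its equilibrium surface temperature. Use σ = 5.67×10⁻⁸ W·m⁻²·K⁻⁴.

At equilibrium, absorbed power = emitted power.
Absorbing cross-section = A = 153.0 m²; emitting surface = 2A = 306.0 m² (ratio 2).
αS·A_cross = εσ·A_surf·T⁴  ⇒  T⁴ = αS/(ε·2σ).
T⁴ = 0.380·527/(0.53·2·5.67×10⁻⁸) = 3.332×10⁹ K⁴.
T = (3.332×10⁹)^(1/4).

T ≈ 240 K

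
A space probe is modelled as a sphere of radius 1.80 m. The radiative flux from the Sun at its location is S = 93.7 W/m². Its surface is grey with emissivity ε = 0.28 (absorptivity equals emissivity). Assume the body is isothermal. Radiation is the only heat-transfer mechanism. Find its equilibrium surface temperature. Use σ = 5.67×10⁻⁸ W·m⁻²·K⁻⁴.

T ≈ 143 K

At equilibrium, absorbed power = emitted power.
Absorbing cross-section = πr² = 10.18 m²; emitting surface = 4πr² = 40.72 m² (ratio 4).
εS·A_cross = εσ·A_surf·T⁴  ⇒  T⁴ = S/(4σ)   (ε cancels).
T⁴ = 93.7/(4·5.67×10⁻⁸) = 4.131×10⁸ K⁴.
T = (4.131×10⁸)^(1/4).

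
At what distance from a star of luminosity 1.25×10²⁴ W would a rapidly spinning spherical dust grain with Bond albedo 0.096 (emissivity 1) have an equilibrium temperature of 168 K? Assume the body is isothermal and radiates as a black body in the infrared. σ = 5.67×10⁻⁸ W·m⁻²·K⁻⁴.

For an isothermal black-emitting sphere, (1−a)S·πr² = σ·4πr²·T⁴ ⇒ S = 4σT⁴/(1−a).
S = 4·5.67×10⁻⁸·(168)⁴/0.904 = 199.9 W/m².
Flux falls as S = L/(4πd²), so d = √(L/(4πS)) = √(1.25×10²⁴/(4π·199.9)).

d ≈ 2.23×10¹⁰ m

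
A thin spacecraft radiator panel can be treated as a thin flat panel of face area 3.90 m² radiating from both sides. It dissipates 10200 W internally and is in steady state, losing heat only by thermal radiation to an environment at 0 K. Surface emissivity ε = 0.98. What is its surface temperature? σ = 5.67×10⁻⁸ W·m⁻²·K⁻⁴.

Steady state: internal power = radiated power, P = εσA T⁴.
Radiating area A = 2·3.90 = 7.800 m².
T⁴ = P/(εσA) = 10200/(0.98·5.67×10⁻⁸·7.800) = 2.353×10¹⁰ K⁴.
T = (2.353×10¹⁰)^(1/4).

T ≈ 392 K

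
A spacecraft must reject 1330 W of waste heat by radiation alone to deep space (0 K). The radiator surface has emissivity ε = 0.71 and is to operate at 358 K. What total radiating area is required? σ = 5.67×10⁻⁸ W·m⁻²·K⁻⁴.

P = εσA T⁴ ⇒ A = P/(εσT⁴).
T⁴ = 1.643×10¹⁰ K⁴.
A = 1330/(0.71 × 5.67×10⁻⁸ × 1.643×10¹⁰).

A ≈ 2.01 m²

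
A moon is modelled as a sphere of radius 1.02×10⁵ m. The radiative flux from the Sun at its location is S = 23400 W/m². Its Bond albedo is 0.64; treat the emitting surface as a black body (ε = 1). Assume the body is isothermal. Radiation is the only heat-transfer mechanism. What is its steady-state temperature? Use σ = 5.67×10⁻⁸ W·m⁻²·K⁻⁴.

T ≈ 439 K

At equilibrium, absorbed power = emitted power.
Absorbing cross-section = πr² = 3.269×10¹⁰ m²; emitting surface = 4πr² = 1.307×10¹¹ m² (ratio 4).
(1−a)S·A_cross = εσ·A_surf·T⁴  ⇒  T⁴ = (1−a)S/(4σ).
T⁴ = 0.360·23400/(4·5.67×10⁻⁸) = 3.714×10¹⁰ K⁴.
T = (3.714×10¹⁰)^(1/4).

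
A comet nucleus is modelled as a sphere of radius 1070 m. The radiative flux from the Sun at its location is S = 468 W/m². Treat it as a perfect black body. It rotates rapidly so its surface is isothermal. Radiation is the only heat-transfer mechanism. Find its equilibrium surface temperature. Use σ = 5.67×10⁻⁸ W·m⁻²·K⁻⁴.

At equilibrium, absorbed power = emitted power.
Absorbing cross-section = πr² = 3.597×10⁶ m²; emitting surface = 4πr² = 1.439×10⁷ m² (ratio 4).
S·A_cross = εσ·A_surf·T⁴  ⇒  T⁴ = S/(4σ).
T⁴ = 1.00·468/(4·5.67×10⁻⁸) = 2.063×10⁹ K⁴.
T = (2.063×10⁹)^(1/4).

T ≈ 213 K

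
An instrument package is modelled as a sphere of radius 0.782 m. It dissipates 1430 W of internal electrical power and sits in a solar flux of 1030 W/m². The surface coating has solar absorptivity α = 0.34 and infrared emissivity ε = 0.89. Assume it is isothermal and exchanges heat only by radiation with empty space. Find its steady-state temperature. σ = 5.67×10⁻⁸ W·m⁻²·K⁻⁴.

At steady state, absorbed solar power + internal power = radiated power.
Absorbed: α·S·A_cross = 0.34·1030·1.921 = 672.8 W (cross-section πr²).
Total input = 672.8 + 1430 = 2103 W.
Radiated: εσ·A_surf·T⁴ with A_surf = 4πr² = 7.685 m².
T⁴ = 2103/(0.89·5.67×10⁻⁸·7.685) = 5.422×10⁹ K⁴.

T ≈ 271 K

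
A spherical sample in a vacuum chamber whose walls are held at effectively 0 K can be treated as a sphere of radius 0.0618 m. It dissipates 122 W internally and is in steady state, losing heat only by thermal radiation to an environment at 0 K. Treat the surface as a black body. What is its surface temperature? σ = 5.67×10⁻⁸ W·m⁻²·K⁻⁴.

T ≈ 460 K

Steady state: internal power = radiated power, P = εσA T⁴.
Radiating area A = 4πr² = 0.04799 m².
T⁴ = P/(εσA) = 122/(1.0·5.67×10⁻⁸·0.04799) = 4.483×10¹⁰ K⁴.
T = (4.483×10¹⁰)^(1/4).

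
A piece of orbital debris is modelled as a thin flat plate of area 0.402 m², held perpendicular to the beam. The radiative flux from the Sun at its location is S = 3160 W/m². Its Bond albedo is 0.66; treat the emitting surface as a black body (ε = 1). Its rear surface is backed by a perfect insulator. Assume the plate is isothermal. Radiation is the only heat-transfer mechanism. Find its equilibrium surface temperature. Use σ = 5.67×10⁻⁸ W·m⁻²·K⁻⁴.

At equilibrium, absorbed power = emitted power.
Absorbing cross-section = A = 0.4020 m²; emitting surface = A = 0.4020 m² (ratio 1).
(1−a)S·A_cross = εσ·A_surf·T⁴  ⇒  T⁴ = (1−a)S/(1σ).
T⁴ = 0.340·3160/(1·5.67×10⁻⁸) = 1.895×10¹⁰ K⁴.
T = (1.895×10¹⁰)^(1/4).

T ≈ 371 K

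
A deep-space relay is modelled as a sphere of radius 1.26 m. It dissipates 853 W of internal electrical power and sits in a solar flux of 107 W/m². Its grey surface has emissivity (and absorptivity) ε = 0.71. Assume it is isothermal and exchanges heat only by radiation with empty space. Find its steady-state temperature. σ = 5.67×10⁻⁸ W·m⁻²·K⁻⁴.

T ≈ 198 K

At steady state, absorbed solar power + internal power = radiated power.
Absorbed: α·S·A_cross = 0.71·107·4.988 = 378.9 W (cross-section πr²).
Total input = 378.9 + 853 = 1232 W.
Radiated: εσ·A_surf·T⁴ with A_surf = 4πr² = 19.95 m².
T⁴ = 1232/(0.71·5.67×10⁻⁸·19.95) = 1.534×10⁹ K⁴.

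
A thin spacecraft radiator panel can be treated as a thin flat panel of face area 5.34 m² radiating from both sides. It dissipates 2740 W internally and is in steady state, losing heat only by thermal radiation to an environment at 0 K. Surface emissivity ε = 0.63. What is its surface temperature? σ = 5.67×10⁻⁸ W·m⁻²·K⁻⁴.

T ≈ 291 K

Steady state: internal power = radiated power, P = εσA T⁴.
Radiating area A = 2·5.34 = 10.68 m².
T⁴ = P/(εσA) = 2740/(0.63·5.67×10⁻⁸·10.68) = 7.182×10⁹ K⁴.
T = (7.182×10⁹)^(1/4).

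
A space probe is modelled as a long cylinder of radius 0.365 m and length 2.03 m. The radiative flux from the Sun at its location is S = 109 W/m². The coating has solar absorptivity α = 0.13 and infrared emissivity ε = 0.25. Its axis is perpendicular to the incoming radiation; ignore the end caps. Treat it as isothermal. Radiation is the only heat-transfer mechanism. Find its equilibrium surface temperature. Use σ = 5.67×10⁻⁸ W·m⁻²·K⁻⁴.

At equilibrium, absorbed power = emitted power.
Absorbing cross-section = 2rL = 1.482 m²; emitting surface = 2πrL = 4.656 m² (ratio π).
αS·A_cross = εσ·A_surf·T⁴  ⇒  T⁴ = αS/(ε·πσ).
T⁴ = 0.130·109/(0.25·π·5.67×10⁻⁸) = 3.182×10⁸ K⁴.
T = (3.182×10⁸)^(1/4).

T ≈ 134 K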